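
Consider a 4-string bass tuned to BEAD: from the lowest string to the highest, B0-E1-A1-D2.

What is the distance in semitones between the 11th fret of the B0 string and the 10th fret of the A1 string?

9 semitones

B0 at fret 11 → A#1 (MIDI 34); A1 at fret 10 → G2 (MIDI 43).
34 − 43 = -9, so the two pitches are 9 semitones apart, with G2 the higher.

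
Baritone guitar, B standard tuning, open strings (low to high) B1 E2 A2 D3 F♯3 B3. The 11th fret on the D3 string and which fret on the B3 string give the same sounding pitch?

Fret 11 on D3 is MIDI 50 + 11 = 61 (C♯4). On the B3 string (open MIDI 59), that pitch is 61 − 59 = fret 2.

2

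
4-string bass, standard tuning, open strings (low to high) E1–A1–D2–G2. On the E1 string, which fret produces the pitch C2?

C2 is 8 semitones above the open E1 (E–F–F#–G–G#–A–A#–B–C), so it sits at fret 8.

8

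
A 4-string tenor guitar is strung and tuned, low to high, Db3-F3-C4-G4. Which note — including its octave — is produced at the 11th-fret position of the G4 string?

G4 is MIDI 67. Adding 11 gives 78, which is Gb5.

Gb5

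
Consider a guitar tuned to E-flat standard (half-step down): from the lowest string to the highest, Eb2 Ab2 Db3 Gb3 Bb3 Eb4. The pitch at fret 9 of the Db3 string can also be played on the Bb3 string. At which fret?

Db3 at fret 9 is Db3 + 9 semitones = Bb3.
The open Bb3 string is 9 semitones above the open Db3, so the same pitch on the Bb3 string lies at fret 9 − 9 = 0.

0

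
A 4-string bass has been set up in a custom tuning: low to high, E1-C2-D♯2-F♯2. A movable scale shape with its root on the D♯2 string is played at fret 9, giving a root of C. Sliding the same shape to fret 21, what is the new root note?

C

Moving from fret 9 to fret 21 shifts the root by 12 semitones.
C up 12 semitones is C.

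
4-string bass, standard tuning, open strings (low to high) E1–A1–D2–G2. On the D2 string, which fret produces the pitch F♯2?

4

F♯2 is 4 semitones above the open D2 (D–D#–E–F–F#), so it sits at fret 4.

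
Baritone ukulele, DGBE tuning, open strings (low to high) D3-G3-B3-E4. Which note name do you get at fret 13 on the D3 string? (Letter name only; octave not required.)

D3 is MIDI 50. Adding 13 gives 63; 63 mod 12 = 3, i.e. D#.

D#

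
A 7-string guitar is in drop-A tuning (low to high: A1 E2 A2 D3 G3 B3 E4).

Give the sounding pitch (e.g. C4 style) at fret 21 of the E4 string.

C♯6

Each fret is one semitone, so E4 + 21 = C♯6.
(Equivalently spelled D♭6.)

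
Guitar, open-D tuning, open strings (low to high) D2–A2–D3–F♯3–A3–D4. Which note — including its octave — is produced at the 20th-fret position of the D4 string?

A♯5

Each fret is one semitone, so D4 + 20 = A♯5.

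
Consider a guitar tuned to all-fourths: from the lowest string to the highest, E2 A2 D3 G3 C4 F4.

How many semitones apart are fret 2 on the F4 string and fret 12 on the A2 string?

10 semitones

F4 at fret 2 → G4 (MIDI 67); A2 at fret 12 → A3 (MIDI 57).
67 − 57 = 10, so the two pitches are 10 semitones apart, with G4 the higher.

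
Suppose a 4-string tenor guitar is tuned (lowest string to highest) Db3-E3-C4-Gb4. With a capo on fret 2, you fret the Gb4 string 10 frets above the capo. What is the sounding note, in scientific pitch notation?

Gb5

The capo raises the open Gb4 by 2 semitones to Ab4; fretting 10 more gives Gb4 + 2 + 10 = Gb4 + 12 semitones = Gb5.
(Also written F#.)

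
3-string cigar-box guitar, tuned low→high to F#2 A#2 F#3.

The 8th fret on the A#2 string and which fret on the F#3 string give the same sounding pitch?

0

Fret 8 on A#2 is MIDI 46 + 8 = 54 (F#3). On the F#3 string (open MIDI 54), that pitch is 54 − 54 = fret 0.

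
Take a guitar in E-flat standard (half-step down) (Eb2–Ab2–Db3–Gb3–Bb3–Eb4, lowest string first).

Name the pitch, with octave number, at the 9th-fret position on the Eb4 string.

C5

The open Eb4 string plus 9 semitones: Eb–E–F–Gb–G–Ab–A–Bb–B–C.
The walk passes from B into C once, so the octave number goes from 4 to 5.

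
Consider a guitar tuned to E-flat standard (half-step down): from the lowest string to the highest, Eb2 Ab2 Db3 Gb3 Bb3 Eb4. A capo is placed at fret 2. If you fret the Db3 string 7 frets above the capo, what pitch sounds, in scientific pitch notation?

Bb3

The capo raises the open Db3 by 2 semitones to Eb3; fretting 7 more gives Db3 + 2 + 7 = Db3 + 9 semitones = Bb3.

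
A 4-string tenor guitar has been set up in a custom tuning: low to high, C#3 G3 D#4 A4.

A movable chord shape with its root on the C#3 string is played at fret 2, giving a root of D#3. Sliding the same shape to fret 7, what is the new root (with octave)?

Moving from fret 2 to fret 7 shifts the root by 5 semitones.
D#3 up 5 semitones is G#3.

G#3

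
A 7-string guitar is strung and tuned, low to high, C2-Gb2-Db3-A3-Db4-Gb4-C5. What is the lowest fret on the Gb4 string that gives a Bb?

From Gb4, count semitones up the chromatic scale until reaching Bb: Gb–G–Ab–A–Bb — 4 steps.

4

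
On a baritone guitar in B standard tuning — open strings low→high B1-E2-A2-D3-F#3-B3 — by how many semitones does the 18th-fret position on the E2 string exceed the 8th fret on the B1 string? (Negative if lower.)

15 semitones

E2 at fret 18 → A#3 (MIDI 58); B1 at fret 8 → G2 (MIDI 43).
58 − 43 = 15, so the two pitches are 15 semitones apart.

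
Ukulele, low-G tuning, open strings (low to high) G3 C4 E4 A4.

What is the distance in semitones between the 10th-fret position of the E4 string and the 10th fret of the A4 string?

E4 at fret 10 → D5 (MIDI 74); A4 at fret 10 → G5 (MIDI 79).
74 − 79 = -5, so the two pitches are 5 semitones apart, with G5 the higher.

5 semitones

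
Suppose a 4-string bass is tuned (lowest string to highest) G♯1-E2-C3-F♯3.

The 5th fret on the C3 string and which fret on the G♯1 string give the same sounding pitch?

21

C3 at fret 5 is C3 + 5 semitones = F3.
The open G♯1 string is 16 semitones below the open C3, so the same pitch on the G♯1 string lies at fret 5 + 16 = 21.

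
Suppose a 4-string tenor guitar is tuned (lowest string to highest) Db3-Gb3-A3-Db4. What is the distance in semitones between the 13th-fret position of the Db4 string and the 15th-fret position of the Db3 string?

Db4 at fret 13 → D5 (MIDI 74); Db3 at fret 15 → E4 (MIDI 64).
74 − 64 = 10, so the two pitches are 10 semitones apart, with D5 the higher.

10 semitones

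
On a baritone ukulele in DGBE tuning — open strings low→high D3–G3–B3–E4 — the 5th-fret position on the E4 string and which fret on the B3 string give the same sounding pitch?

E4 at fret 5 is E4 + 5 semitones = A4.
The open B3 string is 5 semitones below the open E4, so the same pitch on the B3 string lies at fret 5 + 5 = 10.

10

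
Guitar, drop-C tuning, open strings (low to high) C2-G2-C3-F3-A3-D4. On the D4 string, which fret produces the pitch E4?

E4 is 2 semitones above the open D4 (D–D#–E), so it sits at fret 2.

2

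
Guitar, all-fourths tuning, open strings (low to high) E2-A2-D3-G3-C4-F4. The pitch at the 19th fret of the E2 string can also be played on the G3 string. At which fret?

4

Fret 19 on E2 is MIDI 40 + 19 = 59 (B3). On the G3 string (open MIDI 55), that pitch is 59 − 55 = fret 4.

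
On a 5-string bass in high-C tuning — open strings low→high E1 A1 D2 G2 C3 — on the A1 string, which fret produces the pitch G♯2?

G♯2 is 11 semitones above the open A1 (A–A#–B–C–…–F#–G–G#), so it sits at fret 11.

11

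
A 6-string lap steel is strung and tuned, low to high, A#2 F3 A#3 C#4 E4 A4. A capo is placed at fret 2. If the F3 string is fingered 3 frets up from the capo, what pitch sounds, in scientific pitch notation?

A#3

The capo raises the open F3 by 2 semitones to G3; fretting 3 more gives F3 + 2 + 3 = F3 + 5 semitones = A#3.
(Also written Bb.)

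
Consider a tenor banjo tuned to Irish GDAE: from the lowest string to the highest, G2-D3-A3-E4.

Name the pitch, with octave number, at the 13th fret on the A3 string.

A3 is MIDI 57. Adding 13 gives 70, which is A♯4.
(Equivalently spelled B♭4.)

A♯4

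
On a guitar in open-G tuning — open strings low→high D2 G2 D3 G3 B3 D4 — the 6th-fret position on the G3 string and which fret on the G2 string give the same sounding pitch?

18

Fret 6 on G3 is MIDI 55 + 6 = 61 (C♯4). On the G2 string (open MIDI 43), that pitch is 61 − 43 = fret 18.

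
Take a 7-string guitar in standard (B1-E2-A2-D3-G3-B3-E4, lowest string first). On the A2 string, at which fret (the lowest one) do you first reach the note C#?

From A2, count semitones up the chromatic scale until reaching C#: A–A#–B–C–C# — 4 steps.

4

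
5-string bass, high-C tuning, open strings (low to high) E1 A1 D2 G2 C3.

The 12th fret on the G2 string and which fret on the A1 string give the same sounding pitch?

G2 at fret 12 is G2 + 12 semitones = G3.
The open A1 string is 10 semitones below the open G2, so the same pitch on the A1 string lies at fret 12 + 10 = 22.

22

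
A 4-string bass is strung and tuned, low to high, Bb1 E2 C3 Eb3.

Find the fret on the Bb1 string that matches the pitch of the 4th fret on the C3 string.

C3 at fret 4 is C3 + 4 semitones = E3.
The open Bb1 string is 14 semitones below the open C3, so the same pitch on the Bb1 string lies at fret 4 + 14 = 18.

18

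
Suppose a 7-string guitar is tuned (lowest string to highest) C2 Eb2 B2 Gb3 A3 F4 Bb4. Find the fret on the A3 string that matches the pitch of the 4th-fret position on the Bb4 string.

17

Bb4 at fret 4 is Bb4 + 4 semitones = D5.
The open A3 string is 13 semitones below the open Bb4, so the same pitch on the A3 string lies at fret 4 + 13 = 17.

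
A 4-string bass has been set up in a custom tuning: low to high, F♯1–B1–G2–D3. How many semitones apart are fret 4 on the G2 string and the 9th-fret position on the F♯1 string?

G2 at fret 4 → B2 (MIDI 47); F♯1 at fret 9 → D♯2 (MIDI 39).
47 − 39 = 8, so the two pitches are 8 semitones apart, with B2 the higher.

8 semitones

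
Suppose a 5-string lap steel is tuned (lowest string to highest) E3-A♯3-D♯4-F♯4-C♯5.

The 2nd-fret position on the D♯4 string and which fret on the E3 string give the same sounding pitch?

13

Fret 2 on D♯4 is MIDI 63 + 2 = 65 (F4). On the E3 string (open MIDI 52), that pitch is 65 − 52 = fret 13.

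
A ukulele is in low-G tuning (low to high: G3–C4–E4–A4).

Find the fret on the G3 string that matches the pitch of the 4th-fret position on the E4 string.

E4 at fret 4 is E4 + 4 semitones = G♯4.
The open G3 string is 9 semitones below the open E4, so the same pitch on the G3 string lies at fret 4 + 9 = 13.

13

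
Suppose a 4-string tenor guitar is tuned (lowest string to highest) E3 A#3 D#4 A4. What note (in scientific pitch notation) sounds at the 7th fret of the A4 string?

The open A4 string plus 7 semitones: A–A#–B–C–C#–D–D#–E.
The walk passes from B into C once, so the octave number goes from 4 to 5.

E5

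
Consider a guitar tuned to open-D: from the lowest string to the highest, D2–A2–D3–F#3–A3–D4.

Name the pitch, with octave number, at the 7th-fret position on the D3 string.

The open D3 string plus 7 semitones: D–D#–E–F–F#–G–G#–A.
No B→C boundary is crossed, so the octave stays at 3.

A3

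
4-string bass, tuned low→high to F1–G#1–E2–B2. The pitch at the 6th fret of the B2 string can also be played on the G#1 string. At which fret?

Fret 6 on B2 is MIDI 47 + 6 = 53 (F3). On the G#1 string (open MIDI 32), that pitch is 53 − 32 = fret 21.

21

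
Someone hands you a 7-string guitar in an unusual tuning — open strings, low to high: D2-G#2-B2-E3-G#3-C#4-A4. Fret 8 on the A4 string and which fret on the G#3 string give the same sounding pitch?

Fret 8 on A4 is MIDI 69 + 8 = 77 (F5). On the G#3 string (open MIDI 56), that pitch is 77 − 56 = fret 21.

21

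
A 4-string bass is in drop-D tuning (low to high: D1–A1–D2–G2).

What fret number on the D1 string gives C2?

10

C2 is 10 semitones above the open D1 (D–D#–E–F–…–A#–B–C), so it sits at fret 10.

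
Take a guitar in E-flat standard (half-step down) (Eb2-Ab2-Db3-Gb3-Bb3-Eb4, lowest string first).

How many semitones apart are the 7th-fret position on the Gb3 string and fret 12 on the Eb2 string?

Gb3 at fret 7 → Db4 (MIDI 61); Eb2 at fret 12 → Eb3 (MIDI 51).
61 − 51 = 10, so the two pitches are 10 semitones apart, with Db4 the higher.

10 semitones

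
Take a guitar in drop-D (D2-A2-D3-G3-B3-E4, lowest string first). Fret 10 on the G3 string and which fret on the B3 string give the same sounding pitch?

G3 at fret 10 is G3 + 10 semitones = F4.
The open B3 string is 4 semitones above the open G3, so the same pitch on the B3 string lies at fret 10 − 4 = 6.

6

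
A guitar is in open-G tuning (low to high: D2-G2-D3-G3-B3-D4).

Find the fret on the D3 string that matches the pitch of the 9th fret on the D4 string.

21

Fret 9 on D4 is MIDI 62 + 9 = 71 (B4). On the D3 string (open MIDI 50), that pitch is 71 − 50 = fret 21.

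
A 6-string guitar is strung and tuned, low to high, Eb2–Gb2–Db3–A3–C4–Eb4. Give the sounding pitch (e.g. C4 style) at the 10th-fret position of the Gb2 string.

E3

The open Gb2 string plus 10 semitones: Gb–G–Ab–A–…–D–Eb–E.
The walk passes from B into C once, so the octave number goes from 2 to 3.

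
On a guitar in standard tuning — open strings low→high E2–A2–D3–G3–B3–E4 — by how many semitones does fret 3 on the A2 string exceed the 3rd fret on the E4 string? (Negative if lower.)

A2 at fret 3 → C3 (MIDI 48); E4 at fret 3 → G4 (MIDI 67).
48 − 67 = -19, so the two pitches are 19 semitones apart.

-19 semitones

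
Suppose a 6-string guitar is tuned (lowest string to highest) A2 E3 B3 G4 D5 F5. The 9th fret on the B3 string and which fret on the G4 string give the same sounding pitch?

1

B3 at fret 9 is B3 + 9 semitones = Ab4.
The open G4 string is 8 semitones above the open B3, so the same pitch on the G4 string lies at fret 9 − 8 = 1.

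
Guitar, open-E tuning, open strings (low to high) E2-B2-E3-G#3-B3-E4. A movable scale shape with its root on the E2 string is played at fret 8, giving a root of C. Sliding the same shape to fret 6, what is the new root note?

A#

Moving from fret 8 to fret 6 shifts the root by -2 semitones.
C down 2 semitones is A#.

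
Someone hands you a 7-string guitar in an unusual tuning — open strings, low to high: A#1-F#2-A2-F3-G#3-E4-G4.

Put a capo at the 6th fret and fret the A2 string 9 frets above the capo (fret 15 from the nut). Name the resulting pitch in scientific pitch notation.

C4

The capo raises the open A2 by 6 semitones to D#3; fretting 9 more gives A2 + 6 + 9 = A2 + 15 semitones = C4.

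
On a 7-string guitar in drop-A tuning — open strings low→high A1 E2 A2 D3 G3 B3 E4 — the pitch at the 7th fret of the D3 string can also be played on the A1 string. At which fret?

D3 at fret 7 is D3 + 7 semitones = A3.
The open A1 string is 17 semitones below the open D3, so the same pitch on the A1 string lies at fret 7 + 17 = 24.

24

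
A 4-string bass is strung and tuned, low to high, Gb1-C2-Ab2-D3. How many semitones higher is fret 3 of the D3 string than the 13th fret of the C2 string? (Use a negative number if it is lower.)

4 semitones

D3 at fret 3 → F3 (MIDI 53); C2 at fret 13 → Db3 (MIDI 49).
53 − 49 = 4, so the two pitches are 4 semitones apart.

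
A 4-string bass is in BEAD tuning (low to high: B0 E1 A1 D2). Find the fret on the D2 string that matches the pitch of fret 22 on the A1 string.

Fret 22 on A1 is MIDI 33 + 22 = 55 (G3). On the D2 string (open MIDI 38), that pitch is 55 − 38 = fret 17.

17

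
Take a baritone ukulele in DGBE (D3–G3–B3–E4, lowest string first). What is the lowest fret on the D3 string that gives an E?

2

From D3, count semitones up the chromatic scale until reaching E: D–D#–E — 2 steps.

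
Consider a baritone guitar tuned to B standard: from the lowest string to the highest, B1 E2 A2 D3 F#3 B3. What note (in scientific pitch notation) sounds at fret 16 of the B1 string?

The open B1 string plus 16 semitones: B–C–C#–D–…–C#–D–D#.
The walk passes from B into C 2 times, so the octave number goes from 1 to 3.
(Equivalently spelled Eb3.)

D#3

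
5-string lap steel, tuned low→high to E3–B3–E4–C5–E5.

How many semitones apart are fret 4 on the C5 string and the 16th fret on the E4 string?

4 semitones

C5 at fret 4 → E5 (MIDI 76); E4 at fret 16 → G#5 (MIDI 80).
76 − 80 = -4, so the two pitches are 4 semitones apart, with G#5 the higher.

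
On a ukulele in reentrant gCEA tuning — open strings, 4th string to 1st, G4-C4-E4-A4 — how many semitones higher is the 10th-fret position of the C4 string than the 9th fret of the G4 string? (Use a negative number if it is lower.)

-6 semitones

C4 at fret 10 → A#4 (MIDI 70); G4 at fret 9 → E5 (MIDI 76).
70 − 76 = -6, so the two pitches are 6 semitones apart.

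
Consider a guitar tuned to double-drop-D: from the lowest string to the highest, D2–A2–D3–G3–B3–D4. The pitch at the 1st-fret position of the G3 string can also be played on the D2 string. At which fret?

Fret 1 on G3 is MIDI 55 + 1 = 56 (G♯3). On the D2 string (open MIDI 38), that pitch is 56 − 38 = fret 18.

18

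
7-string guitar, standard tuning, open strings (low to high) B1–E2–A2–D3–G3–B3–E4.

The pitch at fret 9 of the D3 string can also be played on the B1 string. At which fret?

Fret 9 on D3 is MIDI 50 + 9 = 59 (B3). On the B1 string (open MIDI 35), that pitch is 59 − 35 = fret 24.

24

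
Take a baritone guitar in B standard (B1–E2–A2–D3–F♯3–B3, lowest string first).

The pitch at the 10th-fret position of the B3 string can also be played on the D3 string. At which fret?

B3 at fret 10 is B3 + 10 semitones = A4.
The open D3 string is 9 semitones below the open B3, so the same pitch on the D3 string lies at fret 10 + 9 = 19.

19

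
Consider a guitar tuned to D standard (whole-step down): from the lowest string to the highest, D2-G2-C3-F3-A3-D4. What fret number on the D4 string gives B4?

B4 is 9 semitones above the open D4 (D–D#–E–F–F#–G–G#–A–A#–B), so it sits at fret 9.

9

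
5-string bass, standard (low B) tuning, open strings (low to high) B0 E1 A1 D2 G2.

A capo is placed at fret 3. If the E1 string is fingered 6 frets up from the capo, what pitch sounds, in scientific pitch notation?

C#2

The capo raises the open E1 by 3 semitones to G1; fretting 6 more gives E1 + 3 + 6 = E1 + 9 semitones = C#2.
(Also written Db.)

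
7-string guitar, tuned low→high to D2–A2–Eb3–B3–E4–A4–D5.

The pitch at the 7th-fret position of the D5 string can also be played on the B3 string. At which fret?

22

D5 at fret 7 is D5 + 7 semitones = A5.
The open B3 string is 15 semitones below the open D5, so the same pitch on the B3 string lies at fret 7 + 15 = 22.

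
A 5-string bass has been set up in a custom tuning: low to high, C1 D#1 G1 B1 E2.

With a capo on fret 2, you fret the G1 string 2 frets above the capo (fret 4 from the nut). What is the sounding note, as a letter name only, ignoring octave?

B

The capo raises the open G1 by 2 semitones to A1; fretting 2 more gives G1 + 2 + 2 = G1 + 4 semitones, landing on B.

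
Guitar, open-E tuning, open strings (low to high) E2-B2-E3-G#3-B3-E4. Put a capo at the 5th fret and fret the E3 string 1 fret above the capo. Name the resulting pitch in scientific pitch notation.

The capo raises the open E3 by 5 semitones to A3; fretting 1 more gives E3 + 5 + 1 = E3 + 6 semitones = A#3.

A#3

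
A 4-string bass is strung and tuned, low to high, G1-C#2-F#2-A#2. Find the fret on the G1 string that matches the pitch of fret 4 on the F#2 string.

Fret 4 on F#2 is MIDI 42 + 4 = 46 (A#2). On the G1 string (open MIDI 31), that pitch is 46 − 31 = fret 15.

15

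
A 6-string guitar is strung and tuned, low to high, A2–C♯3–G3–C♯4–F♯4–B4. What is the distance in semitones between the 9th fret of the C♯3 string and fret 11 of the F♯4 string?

C♯3 at fret 9 → A♯3 (MIDI 58); F♯4 at fret 11 → F5 (MIDI 77).
58 − 77 = -19, so the two pitches are 19 semitones apart, with F5 the higher.

19 semitones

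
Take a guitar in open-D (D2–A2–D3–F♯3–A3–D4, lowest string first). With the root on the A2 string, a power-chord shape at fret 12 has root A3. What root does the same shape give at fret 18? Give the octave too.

D♯4

Moving from fret 12 to fret 18 shifts the root by 6 semitones.
A3 up 6 semitones is D♯4.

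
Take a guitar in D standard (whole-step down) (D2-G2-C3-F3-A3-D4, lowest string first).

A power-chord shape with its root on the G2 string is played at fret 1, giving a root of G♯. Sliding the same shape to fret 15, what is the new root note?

Moving from fret 1 to fret 15 shifts the root by 14 semitones.
G♯ up 14 semitones is A♯.

A♯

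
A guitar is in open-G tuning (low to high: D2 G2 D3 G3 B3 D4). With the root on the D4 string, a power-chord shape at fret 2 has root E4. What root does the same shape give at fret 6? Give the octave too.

G#4

Moving from fret 2 to fret 6 shifts the root by 4 semitones.
E4 up 4 semitones is G#4.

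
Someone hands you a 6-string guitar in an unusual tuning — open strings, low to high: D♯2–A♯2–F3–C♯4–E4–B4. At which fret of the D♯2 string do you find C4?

C4 is 21 semitones above the open D♯2 (D#–E–F–F#–…–A#–B–C), so it sits at fret 21.

21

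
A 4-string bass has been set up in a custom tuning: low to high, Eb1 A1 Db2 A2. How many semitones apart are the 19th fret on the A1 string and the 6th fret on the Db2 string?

A1 at fret 19 → E3 (MIDI 52); Db2 at fret 6 → G2 (MIDI 43).
52 − 43 = 9, so the two pitches are 9 semitones apart, with E3 the higher.

9 semitones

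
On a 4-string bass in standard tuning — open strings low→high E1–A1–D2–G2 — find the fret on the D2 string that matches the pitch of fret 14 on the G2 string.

19

G2 at fret 14 is G2 + 14 semitones = A3.
The open D2 string is 5 semitones below the open G2, so the same pitch on the D2 string lies at fret 14 + 5 = 19.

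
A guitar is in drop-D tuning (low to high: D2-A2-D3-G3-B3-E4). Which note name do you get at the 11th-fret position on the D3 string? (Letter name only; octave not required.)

The open D3 string plus 11 semitones: D–D#–E–F–…–B–C–C#.
(Equivalently spelled Db.)

C#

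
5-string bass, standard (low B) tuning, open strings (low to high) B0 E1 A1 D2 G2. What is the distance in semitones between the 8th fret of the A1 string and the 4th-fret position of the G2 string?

6 semitones

A1 at fret 8 → F2 (MIDI 41); G2 at fret 4 → B2 (MIDI 47).
41 − 47 = -6, so the two pitches are 6 semitones apart, with B2 the higher.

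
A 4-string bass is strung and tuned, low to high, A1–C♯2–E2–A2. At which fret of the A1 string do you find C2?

C2 is 3 semitones above the open A1 (A–A#–B–C), so it sits at fret 3.

3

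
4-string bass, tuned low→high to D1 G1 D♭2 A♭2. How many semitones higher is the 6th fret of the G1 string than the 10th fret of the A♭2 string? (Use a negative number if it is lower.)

G1 at fret 6 → D♭2 (MIDI 37); A♭2 at fret 10 → G♭3 (MIDI 54).
37 − 54 = -17, so the two pitches are 17 semitones apart.

-17 semitones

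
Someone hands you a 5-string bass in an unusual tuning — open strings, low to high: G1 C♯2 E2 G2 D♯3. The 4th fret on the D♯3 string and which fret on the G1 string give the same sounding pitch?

24

D♯3 at fret 4 is D♯3 + 4 semitones = G3.
The open G1 string is 20 semitones below the open D♯3, so the same pitch on the G1 string lies at fret 4 + 20 = 24.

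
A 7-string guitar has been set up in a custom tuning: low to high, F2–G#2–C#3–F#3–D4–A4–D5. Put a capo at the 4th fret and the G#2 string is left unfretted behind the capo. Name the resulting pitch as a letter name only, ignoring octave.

The capo raises the open G#2 by 4 semitones to C3; fretting 0 more gives G#2 + 4 + 0 = G#2 + 4 semitones, landing on C.

C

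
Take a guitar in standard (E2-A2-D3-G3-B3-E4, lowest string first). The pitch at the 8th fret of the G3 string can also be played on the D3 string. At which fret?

13

G3 at fret 8 is G3 + 8 semitones = D♯4.
The open D3 string is 5 semitones below the open G3, so the same pitch on the D3 string lies at fret 8 + 5 = 13.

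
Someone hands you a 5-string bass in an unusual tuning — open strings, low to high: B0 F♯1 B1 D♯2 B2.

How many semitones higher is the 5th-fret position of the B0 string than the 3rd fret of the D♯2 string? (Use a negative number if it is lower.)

B0 at fret 5 → E1 (MIDI 28); D♯2 at fret 3 → F♯2 (MIDI 42).
28 − 42 = -14, so the two pitches are 14 semitones apart.

-14 semitones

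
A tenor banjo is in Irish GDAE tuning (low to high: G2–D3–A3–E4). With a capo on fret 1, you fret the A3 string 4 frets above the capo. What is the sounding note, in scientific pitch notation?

D4

The capo raises the open A3 by 1 semitone to A#3; fretting 4 more gives A3 + 1 + 4 = A3 + 5 semitones = D4.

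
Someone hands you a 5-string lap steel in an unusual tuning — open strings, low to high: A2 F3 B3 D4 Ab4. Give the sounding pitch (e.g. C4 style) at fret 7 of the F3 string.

Each fret is one semitone, so F3 + 7 = C4.

C4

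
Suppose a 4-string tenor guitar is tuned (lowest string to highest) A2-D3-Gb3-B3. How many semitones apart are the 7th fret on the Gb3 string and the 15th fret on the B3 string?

Gb3 at fret 7 → Db4 (MIDI 61); B3 at fret 15 → D5 (MIDI 74).
61 − 74 = -13, so the two pitches are 13 semitones apart, with D5 the higher.

13 semitones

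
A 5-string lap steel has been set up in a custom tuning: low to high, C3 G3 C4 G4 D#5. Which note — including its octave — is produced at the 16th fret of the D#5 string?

D#5 is MIDI 75. Adding 16 gives 91, which is G6.

G6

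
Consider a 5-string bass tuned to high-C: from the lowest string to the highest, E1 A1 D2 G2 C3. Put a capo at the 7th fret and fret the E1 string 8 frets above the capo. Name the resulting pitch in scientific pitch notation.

The capo raises the open E1 by 7 semitones to B1; fretting 8 more gives E1 + 7 + 8 = E1 + 15 semitones = G2.

G2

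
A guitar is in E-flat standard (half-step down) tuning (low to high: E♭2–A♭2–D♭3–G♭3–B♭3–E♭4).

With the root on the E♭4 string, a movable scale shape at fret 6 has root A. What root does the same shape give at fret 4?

G

Moving from fret 6 to fret 4 shifts the root by -2 semitones.
A down 2 semitones is G.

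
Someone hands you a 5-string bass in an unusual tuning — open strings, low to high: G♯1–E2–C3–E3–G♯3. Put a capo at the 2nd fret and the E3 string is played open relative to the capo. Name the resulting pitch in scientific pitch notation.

The capo raises the open E3 by 2 semitones to F♯3; fretting 0 more gives E3 + 2 + 0 = E3 + 2 semitones = F♯3.
(Also written G♭.)

F♯3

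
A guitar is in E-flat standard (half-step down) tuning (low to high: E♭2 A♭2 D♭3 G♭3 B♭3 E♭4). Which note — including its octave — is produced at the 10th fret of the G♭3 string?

Each fret is one semitone, so G♭3 + 10 = E4.

E4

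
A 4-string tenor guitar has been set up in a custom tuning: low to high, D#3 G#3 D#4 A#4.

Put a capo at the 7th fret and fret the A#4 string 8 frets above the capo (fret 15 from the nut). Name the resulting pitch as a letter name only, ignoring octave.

C#

The capo raises the open A#4 by 7 semitones to F5; fretting 8 more gives A#4 + 7 + 8 = A#4 + 15 semitones, landing on C#.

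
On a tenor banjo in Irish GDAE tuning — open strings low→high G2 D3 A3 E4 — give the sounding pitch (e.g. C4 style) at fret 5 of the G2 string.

G2 is MIDI 43. Adding 5 gives 48, which is C3.

C3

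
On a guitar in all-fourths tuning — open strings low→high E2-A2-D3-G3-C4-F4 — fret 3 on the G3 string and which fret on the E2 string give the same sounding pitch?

18

Fret 3 on G3 is MIDI 55 + 3 = 58 (A#3). On the E2 string (open MIDI 40), that pitch is 58 − 40 = fret 18.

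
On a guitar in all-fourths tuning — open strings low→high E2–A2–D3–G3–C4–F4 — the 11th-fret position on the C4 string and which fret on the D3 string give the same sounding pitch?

Fret 11 on C4 is MIDI 60 + 11 = 71 (B4). On the D3 string (open MIDI 50), that pitch is 71 − 50 = fret 21.

21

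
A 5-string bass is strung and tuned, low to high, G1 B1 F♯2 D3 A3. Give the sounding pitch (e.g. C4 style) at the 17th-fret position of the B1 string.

E3

The open B1 string plus 17 semitones: B–C–C#–D–…–D–D#–E.
The walk passes from B into C 2 times, so the octave number goes from 1 to 3.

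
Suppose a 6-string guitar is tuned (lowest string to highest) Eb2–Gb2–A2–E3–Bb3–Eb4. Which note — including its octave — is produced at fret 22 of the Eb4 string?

Each fret is one semitone, so Eb4 + 22 = Db6.

Db6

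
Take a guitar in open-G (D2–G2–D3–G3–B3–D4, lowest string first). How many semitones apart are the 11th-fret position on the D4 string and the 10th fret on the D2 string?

D4 at fret 11 → C♯5 (MIDI 73); D2 at fret 10 → C3 (MIDI 48).
73 − 48 = 25, so the two pitches are 25 semitones apart, with C♯5 the higher.

25 semitones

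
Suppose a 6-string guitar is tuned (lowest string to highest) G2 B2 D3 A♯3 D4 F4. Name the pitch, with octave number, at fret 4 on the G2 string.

B2

Each fret is one semitone, so G2 + 4 = B2.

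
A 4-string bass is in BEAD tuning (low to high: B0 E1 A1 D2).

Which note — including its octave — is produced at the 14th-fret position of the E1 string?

The open E1 string plus 14 semitones: E–F–F#–G–…–E–F–F#.
The walk passes from B into C once, so the octave number goes from 1 to 2.
(Equivalently spelled Gb2.)

F#2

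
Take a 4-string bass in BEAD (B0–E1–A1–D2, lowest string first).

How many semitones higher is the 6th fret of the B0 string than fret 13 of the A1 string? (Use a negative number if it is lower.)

B0 at fret 6 → F1 (MIDI 29); A1 at fret 13 → A#2 (MIDI 46).
29 − 46 = -17, so the two pitches are 17 semitones apart.

-17 semitones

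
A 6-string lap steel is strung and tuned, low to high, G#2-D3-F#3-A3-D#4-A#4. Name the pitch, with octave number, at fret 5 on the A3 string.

D4

Each fret is one semitone, so A3 + 5 = D4.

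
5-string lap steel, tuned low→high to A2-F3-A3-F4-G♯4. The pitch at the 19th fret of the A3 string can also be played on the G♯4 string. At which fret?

A3 at fret 19 is A3 + 19 semitones = E5.
The open G♯4 string is 11 semitones above the open A3, so the same pitch on the G♯4 string lies at fret 19 − 11 = 8.

8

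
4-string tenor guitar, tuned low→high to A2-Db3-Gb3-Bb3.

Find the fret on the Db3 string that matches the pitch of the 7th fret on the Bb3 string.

16

Fret 7 on Bb3 is MIDI 58 + 7 = 65 (F4). On the Db3 string (open MIDI 49), that pitch is 65 − 49 = fret 16.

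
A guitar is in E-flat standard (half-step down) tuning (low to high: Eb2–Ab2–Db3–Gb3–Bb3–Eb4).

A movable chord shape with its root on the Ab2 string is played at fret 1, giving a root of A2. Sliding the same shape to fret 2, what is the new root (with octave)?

Moving from fret 1 to fret 2 shifts the root by 1 semitone.
A2 up 1 semitone is Bb2.

Bb2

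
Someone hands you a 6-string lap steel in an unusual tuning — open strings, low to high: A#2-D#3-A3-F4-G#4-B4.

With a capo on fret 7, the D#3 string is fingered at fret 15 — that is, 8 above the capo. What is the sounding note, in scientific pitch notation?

F#4

The capo raises the open D#3 by 7 semitones to A#3; fretting 8 more gives D#3 + 7 + 8 = D#3 + 15 semitones = F#4.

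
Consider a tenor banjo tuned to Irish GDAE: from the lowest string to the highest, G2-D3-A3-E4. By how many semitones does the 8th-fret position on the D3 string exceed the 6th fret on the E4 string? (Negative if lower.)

-12 semitones

D3 at fret 8 → A#3 (MIDI 58); E4 at fret 6 → A#4 (MIDI 70).
58 − 70 = -12, so the two pitches are 12 semitones apart.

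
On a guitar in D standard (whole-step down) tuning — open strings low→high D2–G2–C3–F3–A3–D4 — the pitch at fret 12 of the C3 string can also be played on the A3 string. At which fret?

3

C3 at fret 12 is C3 + 12 semitones = C4.
The open A3 string is 9 semitones above the open C3, so the same pitch on the A3 string lies at fret 12 − 9 = 3.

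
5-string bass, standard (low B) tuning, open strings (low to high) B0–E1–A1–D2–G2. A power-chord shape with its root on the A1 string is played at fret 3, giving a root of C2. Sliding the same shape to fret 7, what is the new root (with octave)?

E2

Moving from fret 3 to fret 7 shifts the root by 4 semitones.
C2 up 4 semitones is E2.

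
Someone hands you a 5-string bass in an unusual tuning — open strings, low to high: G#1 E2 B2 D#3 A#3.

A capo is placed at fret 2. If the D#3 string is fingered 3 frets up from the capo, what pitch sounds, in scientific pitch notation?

G#3

The capo raises the open D#3 by 2 semitones to F3; fretting 3 more gives D#3 + 2 + 3 = D#3 + 5 semitones = G#3.
(Also written Ab.)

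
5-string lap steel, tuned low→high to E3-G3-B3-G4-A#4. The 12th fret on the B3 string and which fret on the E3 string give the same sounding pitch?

19

B3 at fret 12 is B3 + 12 semitones = B4.
The open E3 string is 7 semitones below the open B3, so the same pitch on the E3 string lies at fret 12 + 7 = 19.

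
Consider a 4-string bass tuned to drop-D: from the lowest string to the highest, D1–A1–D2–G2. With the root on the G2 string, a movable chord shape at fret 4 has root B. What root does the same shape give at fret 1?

Moving from fret 4 to fret 1 shifts the root by -3 semitones.
B down 3 semitones is G#.

G#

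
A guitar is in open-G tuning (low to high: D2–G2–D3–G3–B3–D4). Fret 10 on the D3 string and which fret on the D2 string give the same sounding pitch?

22

D3 at fret 10 is D3 + 10 semitones = C4.
The open D2 string is 12 semitones below the open D3, so the same pitch on the D2 string lies at fret 10 + 12 = 22.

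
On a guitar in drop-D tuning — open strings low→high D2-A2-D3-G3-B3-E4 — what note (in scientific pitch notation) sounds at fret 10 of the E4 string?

D5

Each fret is one semitone, so E4 + 10 = D5.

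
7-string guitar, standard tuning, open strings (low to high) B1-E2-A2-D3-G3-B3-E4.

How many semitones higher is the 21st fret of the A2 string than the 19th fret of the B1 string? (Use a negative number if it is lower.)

A2 at fret 21 → F#4 (MIDI 66); B1 at fret 19 → F#3 (MIDI 54).
66 − 54 = 12, so the two pitches are 12 semitones apart.

12 semitones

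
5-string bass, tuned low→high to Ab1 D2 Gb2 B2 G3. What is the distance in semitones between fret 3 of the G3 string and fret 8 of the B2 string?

G3 at fret 3 → Bb3 (MIDI 58); B2 at fret 8 → G3 (MIDI 55).
58 − 55 = 3, so the two pitches are 3 semitones apart, with Bb3 the higher.

3 semitones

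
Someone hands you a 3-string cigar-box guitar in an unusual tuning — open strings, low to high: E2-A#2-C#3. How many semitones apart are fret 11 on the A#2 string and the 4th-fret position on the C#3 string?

A#2 at fret 11 → A3 (MIDI 57); C#3 at fret 4 → F3 (MIDI 53).
57 − 53 = 4, so the two pitches are 4 semitones apart, with A3 the higher.

4 semitones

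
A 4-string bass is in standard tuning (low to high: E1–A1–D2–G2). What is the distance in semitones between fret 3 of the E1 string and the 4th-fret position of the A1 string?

E1 at fret 3 → G1 (MIDI 31); A1 at fret 4 → C#2 (MIDI 37).
31 − 37 = -6, so the two pitches are 6 semitones apart, with C#2 the higher.

6 semitones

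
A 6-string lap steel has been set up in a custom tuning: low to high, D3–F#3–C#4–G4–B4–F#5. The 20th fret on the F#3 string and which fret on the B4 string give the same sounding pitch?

3

F#3 at fret 20 is F#3 + 20 semitones = D5.
The open B4 string is 17 semitones above the open F#3, so the same pitch on the B4 string lies at fret 20 − 17 = 3.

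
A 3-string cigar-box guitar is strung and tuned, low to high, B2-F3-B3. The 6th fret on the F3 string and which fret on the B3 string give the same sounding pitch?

F3 at fret 6 is F3 + 6 semitones = B3.
The open B3 string is 6 semitones above the open F3, so the same pitch on the B3 string lies at fret 6 − 6 = 0.

0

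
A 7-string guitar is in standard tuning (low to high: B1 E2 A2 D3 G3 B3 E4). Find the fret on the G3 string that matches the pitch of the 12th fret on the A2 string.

Fret 12 on A2 is MIDI 45 + 12 = 57 (A3). On the G3 string (open MIDI 55), that pitch is 57 − 55 = fret 2.

2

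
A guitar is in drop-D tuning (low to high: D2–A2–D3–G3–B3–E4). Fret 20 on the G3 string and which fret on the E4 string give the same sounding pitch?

G3 at fret 20 is G3 + 20 semitones = D#5.
The open E4 string is 9 semitones above the open G3, so the same pitch on the E4 string lies at fret 20 − 9 = 11.

11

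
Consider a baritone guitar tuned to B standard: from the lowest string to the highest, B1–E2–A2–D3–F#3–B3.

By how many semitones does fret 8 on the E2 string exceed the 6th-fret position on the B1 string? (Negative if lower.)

E2 at fret 8 → C3 (MIDI 48); B1 at fret 6 → F2 (MIDI 41).
48 − 41 = 7, so the two pitches are 7 semitones apart.

7 semitones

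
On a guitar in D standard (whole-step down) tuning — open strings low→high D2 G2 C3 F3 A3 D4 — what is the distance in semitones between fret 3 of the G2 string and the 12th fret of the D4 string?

G2 at fret 3 → A#2 (MIDI 46); D4 at fret 12 → D5 (MIDI 74).
46 − 74 = -28, so the two pitches are 28 semitones apart, with D5 the higher.

28 semitones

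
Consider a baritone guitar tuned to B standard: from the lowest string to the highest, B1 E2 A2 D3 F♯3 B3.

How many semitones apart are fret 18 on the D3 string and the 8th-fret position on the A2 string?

D3 at fret 18 → G♯4 (MIDI 68); A2 at fret 8 → F3 (MIDI 53).
68 − 53 = 15, so the two pitches are 15 semitones apart, with G♯4 the higher.

15 semitones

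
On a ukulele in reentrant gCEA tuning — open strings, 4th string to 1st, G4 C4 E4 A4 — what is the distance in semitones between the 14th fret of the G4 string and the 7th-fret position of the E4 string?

10 semitones

G4 at fret 14 → A5 (MIDI 81); E4 at fret 7 → B4 (MIDI 71).
81 − 71 = 10, so the two pitches are 10 semitones apart, with A5 the higher.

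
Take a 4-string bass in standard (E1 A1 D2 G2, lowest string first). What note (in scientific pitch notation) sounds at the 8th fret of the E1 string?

The open E1 string plus 8 semitones: E–F–F#–G–G#–A–A#–B–C.
The walk passes from B into C once, so the octave number goes from 1 to 2.

C2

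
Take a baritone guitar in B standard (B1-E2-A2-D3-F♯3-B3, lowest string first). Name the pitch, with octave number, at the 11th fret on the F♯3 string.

F♯3 is MIDI 54. Adding 11 gives 65, which is F4.

F4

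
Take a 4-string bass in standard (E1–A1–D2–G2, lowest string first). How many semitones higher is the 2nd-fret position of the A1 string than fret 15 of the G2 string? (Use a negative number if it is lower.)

A1 at fret 2 → B1 (MIDI 35); G2 at fret 15 → A♯3 (MIDI 58).
35 − 58 = -23, so the two pitches are 23 semitones apart.

-23 semitones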